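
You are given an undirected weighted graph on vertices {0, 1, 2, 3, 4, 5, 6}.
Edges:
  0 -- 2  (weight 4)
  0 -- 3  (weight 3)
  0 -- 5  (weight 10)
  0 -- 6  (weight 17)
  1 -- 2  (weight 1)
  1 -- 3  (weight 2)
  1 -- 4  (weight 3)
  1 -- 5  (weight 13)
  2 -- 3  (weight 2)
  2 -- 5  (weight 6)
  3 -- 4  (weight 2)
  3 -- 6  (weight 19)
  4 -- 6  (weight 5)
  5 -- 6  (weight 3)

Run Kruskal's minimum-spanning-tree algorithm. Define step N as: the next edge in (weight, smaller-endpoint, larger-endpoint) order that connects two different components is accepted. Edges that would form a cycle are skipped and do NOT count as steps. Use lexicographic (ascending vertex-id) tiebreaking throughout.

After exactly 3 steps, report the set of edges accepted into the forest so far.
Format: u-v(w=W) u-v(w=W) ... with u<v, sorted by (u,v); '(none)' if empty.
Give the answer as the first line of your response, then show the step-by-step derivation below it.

1-2(w=1) 1-3(w=2) 3-4(w=2)

step 1: add edge 1-2 (w=1); MST = {1-2(w=1)}
step 2: add edge 1-3 (w=2); MST = {1-2(w=1) 1-3(w=2)}
step 3: add edge 3-4 (w=2); MST = {1-2(w=1) 1-3(w=2) 3-4(w=2)}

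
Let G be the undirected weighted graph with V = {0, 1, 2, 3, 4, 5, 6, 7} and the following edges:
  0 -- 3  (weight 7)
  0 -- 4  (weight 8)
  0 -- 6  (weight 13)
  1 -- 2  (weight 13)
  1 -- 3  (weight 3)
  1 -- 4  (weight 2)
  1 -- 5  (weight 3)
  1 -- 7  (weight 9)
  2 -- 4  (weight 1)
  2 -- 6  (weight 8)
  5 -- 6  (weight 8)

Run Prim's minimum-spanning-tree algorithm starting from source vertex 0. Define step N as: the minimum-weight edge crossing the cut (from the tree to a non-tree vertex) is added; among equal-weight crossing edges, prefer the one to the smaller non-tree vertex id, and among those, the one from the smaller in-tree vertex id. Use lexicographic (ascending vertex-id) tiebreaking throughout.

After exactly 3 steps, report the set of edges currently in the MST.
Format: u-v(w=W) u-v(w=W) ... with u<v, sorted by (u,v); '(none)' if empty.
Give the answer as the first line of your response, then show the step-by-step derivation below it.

0-3(w=7) 1-3(w=3) 1-4(w=2)

step 1: add edge 0-3 (w=7); MST = {0-3(w=7)}
step 2: add edge 1-3 (w=3); MST = {0-3(w=7) 1-3(w=3)}
step 3: add edge 1-4 (w=2); MST = {0-3(w=7) 1-3(w=3) 1-4(w=2)}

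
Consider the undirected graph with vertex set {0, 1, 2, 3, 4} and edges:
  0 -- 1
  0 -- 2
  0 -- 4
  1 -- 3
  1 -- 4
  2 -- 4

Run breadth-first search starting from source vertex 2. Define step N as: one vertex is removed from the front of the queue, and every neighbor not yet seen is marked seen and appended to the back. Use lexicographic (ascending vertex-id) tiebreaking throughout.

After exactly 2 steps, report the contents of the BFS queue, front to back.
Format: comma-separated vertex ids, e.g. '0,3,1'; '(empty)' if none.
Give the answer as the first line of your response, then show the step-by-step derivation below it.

4,1

step 1: dequeue 2; queue=[0,4]; order=2
step 2: dequeue 0; queue=[4,1]; order=2,0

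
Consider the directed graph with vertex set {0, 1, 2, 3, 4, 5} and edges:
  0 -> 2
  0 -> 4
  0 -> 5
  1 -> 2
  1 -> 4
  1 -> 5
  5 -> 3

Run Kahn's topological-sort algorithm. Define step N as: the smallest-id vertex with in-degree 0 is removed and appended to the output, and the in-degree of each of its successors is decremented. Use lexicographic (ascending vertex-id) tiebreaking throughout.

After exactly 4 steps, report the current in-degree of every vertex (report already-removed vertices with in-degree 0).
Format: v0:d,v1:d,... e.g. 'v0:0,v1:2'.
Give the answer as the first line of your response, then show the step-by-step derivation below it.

v0:0,v1:0,v2:0,v3:1,v4:0,v5:0

step 1: output 0; order=[0]; indeg=(0,0,1,1,1,1)
step 2: output 1; order=[0,1]; indeg=(0,0,0,1,0,0)
step 3: output 2; order=[0,1,2]; indeg=(0,0,0,1,0,0)
step 4: output 4; order=[0,1,2,4]; indeg=(0,0,0,1,0,0)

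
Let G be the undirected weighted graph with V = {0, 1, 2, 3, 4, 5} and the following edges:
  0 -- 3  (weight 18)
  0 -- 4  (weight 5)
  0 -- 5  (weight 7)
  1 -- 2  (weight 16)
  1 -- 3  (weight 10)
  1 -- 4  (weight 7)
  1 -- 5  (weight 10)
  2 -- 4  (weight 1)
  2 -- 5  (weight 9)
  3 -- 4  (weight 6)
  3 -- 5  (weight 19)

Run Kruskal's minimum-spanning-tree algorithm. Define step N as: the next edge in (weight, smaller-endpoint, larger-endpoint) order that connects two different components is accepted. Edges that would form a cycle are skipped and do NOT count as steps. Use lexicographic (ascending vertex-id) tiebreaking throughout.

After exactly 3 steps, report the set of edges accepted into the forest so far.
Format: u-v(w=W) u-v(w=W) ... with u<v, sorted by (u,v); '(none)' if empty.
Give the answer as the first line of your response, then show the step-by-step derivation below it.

0-4(w=5) 2-4(w=1) 3-4(w=6)

step 1: add edge 2-4 (w=1); MST = {2-4(w=1)}
step 2: add edge 0-4 (w=5); MST = {0-4(w=5) 2-4(w=1)}
step 3: add edge 3-4 (w=6); MST = {0-4(w=5) 2-4(w=1) 3-4(w=6)}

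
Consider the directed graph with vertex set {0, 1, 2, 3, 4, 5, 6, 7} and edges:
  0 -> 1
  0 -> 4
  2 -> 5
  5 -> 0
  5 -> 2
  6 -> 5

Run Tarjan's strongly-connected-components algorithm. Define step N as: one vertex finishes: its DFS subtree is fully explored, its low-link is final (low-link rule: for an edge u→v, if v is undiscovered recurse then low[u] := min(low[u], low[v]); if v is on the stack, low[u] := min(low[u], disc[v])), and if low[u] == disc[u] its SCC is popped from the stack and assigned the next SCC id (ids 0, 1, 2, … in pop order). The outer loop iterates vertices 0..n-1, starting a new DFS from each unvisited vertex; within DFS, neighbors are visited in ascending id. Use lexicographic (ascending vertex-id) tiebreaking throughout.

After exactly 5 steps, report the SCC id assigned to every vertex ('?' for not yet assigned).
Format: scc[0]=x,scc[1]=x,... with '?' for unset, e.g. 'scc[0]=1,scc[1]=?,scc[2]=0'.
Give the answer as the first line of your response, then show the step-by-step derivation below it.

scc[0]=2,scc[1]=0,scc[2]=3,scc[3]=?,scc[4]=1,scc[5]=3,scc[6]=?,scc[7]=?

step 1: low=(low[0]=0,low[1]=1,low[2]=?,low[3]=?,low[4]=?,low[5]=?,low[6]=?,low[7]=?); scc=(scc[0]=?,scc[1]=0,scc[2]=?,scc[3]=?,scc[4]=?,scc[5]=?,scc[6]=?,scc[7]=?)
step 2: low=(low[0]=0,low[1]=1,low[2]=?,low[3]=?,low[4]=2,low[5]=?,low[6]=?,low[7]=?); scc=(scc[0]=?,scc[1]=0,scc[2]=?,scc[3]=?,scc[4]=1,scc[5]=?,scc[6]=?,scc[7]=?)
step 3: low=(low[0]=0,low[1]=1,low[2]=?,low[3]=?,low[4]=2,low[5]=?,low[6]=?,low[7]=?); scc=(scc[0]=2,scc[1]=0,scc[2]=?,scc[3]=?,scc[4]=1,scc[5]=?,scc[6]=?,scc[7]=?)
step 4: low=(low[0]=0,low[1]=1,low[2]=3,low[3]=?,low[4]=2,low[5]=3,low[6]=?,low[7]=?); scc=(scc[0]=2,scc[1]=0,scc[2]=?,scc[3]=?,scc[4]=1,scc[5]=?,scc[6]=?,scc[7]=?)
step 5: low=(low[0]=0,low[1]=1,low[2]=3,low[3]=?,low[4]=2,low[5]=3,low[6]=?,low[7]=?); scc=(scc[0]=2,scc[1]=0,scc[2]=3,scc[3]=?,scc[4]=1,scc[5]=3,scc[6]=?,scc[7]=?)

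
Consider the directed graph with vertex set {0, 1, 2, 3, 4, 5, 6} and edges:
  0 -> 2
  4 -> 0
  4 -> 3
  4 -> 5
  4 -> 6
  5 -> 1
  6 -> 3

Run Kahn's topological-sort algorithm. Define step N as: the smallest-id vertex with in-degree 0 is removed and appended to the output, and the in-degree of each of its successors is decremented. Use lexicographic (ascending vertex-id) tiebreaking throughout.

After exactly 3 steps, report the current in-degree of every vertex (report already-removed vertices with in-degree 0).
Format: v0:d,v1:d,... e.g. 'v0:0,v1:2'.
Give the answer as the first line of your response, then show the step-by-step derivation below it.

v0:0,v1:1,v2:0,v3:1,v4:0,v5:0,v6:0

step 1: output 4; order=[4]; indeg=(0,1,1,1,0,0,0)
step 2: output 0; order=[4,0]; indeg=(0,1,0,1,0,0,0)
step 3: output 2; order=[4,0,2]; indeg=(0,1,0,1,0,0,0)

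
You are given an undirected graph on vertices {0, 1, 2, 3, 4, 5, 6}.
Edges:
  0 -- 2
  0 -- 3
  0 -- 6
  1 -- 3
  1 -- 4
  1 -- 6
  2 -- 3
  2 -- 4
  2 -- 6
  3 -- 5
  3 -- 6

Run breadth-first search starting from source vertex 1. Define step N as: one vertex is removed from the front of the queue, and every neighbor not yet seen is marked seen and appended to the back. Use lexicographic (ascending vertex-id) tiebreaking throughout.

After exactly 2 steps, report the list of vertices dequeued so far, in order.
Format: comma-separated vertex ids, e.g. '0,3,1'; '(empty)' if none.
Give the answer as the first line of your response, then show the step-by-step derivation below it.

1,3

step 1: dequeue 1; queue=[3,4,6]; order=1
step 2: dequeue 3; queue=[4,6,0,2,5]; order=1,3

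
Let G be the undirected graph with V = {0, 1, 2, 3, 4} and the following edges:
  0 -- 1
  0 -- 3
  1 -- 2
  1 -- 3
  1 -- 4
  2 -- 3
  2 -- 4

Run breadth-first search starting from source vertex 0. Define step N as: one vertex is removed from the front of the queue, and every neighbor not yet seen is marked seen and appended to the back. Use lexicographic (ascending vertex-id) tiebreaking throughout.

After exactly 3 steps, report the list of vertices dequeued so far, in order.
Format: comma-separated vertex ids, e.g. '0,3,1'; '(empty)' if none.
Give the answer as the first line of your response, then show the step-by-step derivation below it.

0,1,3

step 1: dequeue 0; queue=[1,3]; order=0
step 2: dequeue 1; queue=[3,2,4]; order=0,1
step 3: dequeue 3; queue=[2,4]; order=0,1,3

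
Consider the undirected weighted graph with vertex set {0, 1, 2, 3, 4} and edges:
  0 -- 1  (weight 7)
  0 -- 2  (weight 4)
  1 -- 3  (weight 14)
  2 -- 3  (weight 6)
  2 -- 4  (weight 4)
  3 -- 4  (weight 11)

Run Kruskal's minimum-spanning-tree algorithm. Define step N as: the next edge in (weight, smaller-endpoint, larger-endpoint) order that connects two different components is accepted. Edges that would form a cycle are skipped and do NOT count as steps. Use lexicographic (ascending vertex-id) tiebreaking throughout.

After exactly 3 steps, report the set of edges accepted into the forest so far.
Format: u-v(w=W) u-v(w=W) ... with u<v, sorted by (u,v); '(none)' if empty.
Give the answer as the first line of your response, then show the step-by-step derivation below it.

0-2(w=4) 2-3(w=6) 2-4(w=4)

step 1: add edge 0-2 (w=4); MST = {0-2(w=4)}
step 2: add edge 2-4 (w=4); MST = {0-2(w=4) 2-4(w=4)}
step 3: add edge 2-3 (w=6); MST = {0-2(w=4) 2-3(w=6) 2-4(w=4)}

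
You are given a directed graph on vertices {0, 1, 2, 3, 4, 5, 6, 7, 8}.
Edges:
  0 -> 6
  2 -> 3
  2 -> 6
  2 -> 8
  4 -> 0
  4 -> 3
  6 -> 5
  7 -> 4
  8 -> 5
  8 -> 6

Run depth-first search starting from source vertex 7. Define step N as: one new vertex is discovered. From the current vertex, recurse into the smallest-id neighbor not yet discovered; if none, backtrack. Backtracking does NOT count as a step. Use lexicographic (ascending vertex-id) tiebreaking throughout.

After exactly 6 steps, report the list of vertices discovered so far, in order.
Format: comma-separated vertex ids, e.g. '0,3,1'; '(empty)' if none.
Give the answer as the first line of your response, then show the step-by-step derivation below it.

7,4,0,6,5,3

step 1: discover 7; path=7; order=7
step 2: discover 4; path=7>4; order=7,4
step 3: discover 0; path=7>4>0; order=7,4,0
step 4: discover 6; path=7>4>0>6; order=7,4,0,6
step 5: discover 5; path=7>4>0>6>5; order=7,4,0,6,5
step 6: discover 3; path=7>4>3; order=7,4,0,6,5,3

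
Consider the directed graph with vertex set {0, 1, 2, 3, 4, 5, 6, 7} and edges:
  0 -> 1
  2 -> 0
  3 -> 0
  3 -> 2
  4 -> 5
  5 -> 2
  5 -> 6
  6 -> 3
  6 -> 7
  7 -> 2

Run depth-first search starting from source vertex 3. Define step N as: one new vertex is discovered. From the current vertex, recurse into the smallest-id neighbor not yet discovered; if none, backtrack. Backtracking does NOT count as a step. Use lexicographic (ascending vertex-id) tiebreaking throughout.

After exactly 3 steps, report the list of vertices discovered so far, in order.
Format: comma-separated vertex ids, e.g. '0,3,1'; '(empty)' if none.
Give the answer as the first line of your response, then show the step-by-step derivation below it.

3,0,1

step 1: discover 3; path=3; order=3
step 2: discover 0; path=3>0; order=3,0
step 3: discover 1; path=3>0>1; order=3,0,1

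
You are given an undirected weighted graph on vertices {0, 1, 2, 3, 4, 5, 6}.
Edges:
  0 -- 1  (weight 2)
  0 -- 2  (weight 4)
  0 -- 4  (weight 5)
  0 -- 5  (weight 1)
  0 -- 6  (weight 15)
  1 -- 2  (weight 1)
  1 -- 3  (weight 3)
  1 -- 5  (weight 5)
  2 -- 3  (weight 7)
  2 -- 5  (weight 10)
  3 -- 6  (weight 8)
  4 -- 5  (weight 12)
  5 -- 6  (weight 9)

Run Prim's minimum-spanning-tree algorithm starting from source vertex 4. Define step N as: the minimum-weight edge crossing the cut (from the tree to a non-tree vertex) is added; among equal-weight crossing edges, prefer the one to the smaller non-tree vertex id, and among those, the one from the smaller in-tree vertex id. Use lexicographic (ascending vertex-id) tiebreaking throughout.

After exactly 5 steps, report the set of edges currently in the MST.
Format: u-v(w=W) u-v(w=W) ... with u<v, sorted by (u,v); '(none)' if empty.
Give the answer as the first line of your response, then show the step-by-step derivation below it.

0-1(w=2) 0-4(w=5) 0-5(w=1) 1-2(w=1) 1-3(w=3)

step 1: add edge 0-4 (w=5); MST = {0-4(w=5)}
step 2: add edge 0-5 (w=1); MST = {0-4(w=5) 0-5(w=1)}
step 3: add edge 0-1 (w=2); MST = {0-1(w=2) 0-4(w=5) 0-5(w=1)}
step 4: add edge 1-2 (w=1); MST = {0-1(w=2) 0-4(w=5) 0-5(w=1) 1-2(w=1)}
step 5: add edge 1-3 (w=3); MST = {0-1(w=2) 0-4(w=5) 0-5(w=1) 1-2(w=1) 1-3(w=3)}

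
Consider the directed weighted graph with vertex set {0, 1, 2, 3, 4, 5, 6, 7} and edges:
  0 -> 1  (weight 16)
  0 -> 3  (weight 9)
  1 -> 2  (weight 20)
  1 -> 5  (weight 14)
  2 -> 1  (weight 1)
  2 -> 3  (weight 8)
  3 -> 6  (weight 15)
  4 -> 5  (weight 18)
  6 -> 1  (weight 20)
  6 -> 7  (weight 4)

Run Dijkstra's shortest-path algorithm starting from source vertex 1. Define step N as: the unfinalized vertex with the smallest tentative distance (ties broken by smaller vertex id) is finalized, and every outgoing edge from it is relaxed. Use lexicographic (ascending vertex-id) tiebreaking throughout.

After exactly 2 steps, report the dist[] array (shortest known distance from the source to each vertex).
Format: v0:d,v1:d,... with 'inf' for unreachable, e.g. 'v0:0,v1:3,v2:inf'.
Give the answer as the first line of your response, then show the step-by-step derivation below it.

v0:inf,v1:0,v2:20,v3:inf,v4:inf,v5:14,v6:inf,v7:inf

step 1: dist = v0:inf,v1:0,v2:20,v3:inf,v4:inf,v5:14,v6:inf,v7:inf
step 2: dist = v0:inf,v1:0,v2:20,v3:inf,v4:inf,v5:14,v6:inf,v7:inf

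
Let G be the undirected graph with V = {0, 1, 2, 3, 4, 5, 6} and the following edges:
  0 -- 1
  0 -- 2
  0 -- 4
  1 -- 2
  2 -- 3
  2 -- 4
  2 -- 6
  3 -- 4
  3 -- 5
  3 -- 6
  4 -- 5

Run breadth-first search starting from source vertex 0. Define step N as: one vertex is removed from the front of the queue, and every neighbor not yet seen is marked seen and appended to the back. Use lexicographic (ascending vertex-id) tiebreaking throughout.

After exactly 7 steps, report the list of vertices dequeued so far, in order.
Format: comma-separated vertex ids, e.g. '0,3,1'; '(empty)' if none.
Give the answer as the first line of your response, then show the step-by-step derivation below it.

0,1,2,4,3,6,5

step 1: dequeue 0; queue=[1,2,4]; order=0
step 2: dequeue 1; queue=[2,4]; order=0,1
step 3: dequeue 2; queue=[4,3,6]; order=0,1,2
step 4: dequeue 4; queue=[3,6,5]; order=0,1,2,4
step 5: dequeue 3; queue=[6,5]; order=0,1,2,4,3
step 6: dequeue 6; queue=[5]; order=0,1,2,4,3,6
step 7: dequeue 5; queue=[(empty)]; order=0,1,2,4,3,6,5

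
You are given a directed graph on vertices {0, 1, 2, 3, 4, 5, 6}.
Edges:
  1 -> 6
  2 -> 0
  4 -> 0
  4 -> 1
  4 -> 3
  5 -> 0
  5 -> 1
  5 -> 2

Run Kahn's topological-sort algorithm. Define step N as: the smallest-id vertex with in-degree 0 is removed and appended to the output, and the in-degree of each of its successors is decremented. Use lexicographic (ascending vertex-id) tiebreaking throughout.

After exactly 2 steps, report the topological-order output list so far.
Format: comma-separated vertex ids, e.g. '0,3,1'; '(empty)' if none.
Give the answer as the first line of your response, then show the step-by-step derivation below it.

4,3

step 1: output 4; order=[4]; indeg=(2,1,1,0,0,0,1)
step 2: output 3; order=[4,3]; indeg=(2,1,1,0,0,0,1)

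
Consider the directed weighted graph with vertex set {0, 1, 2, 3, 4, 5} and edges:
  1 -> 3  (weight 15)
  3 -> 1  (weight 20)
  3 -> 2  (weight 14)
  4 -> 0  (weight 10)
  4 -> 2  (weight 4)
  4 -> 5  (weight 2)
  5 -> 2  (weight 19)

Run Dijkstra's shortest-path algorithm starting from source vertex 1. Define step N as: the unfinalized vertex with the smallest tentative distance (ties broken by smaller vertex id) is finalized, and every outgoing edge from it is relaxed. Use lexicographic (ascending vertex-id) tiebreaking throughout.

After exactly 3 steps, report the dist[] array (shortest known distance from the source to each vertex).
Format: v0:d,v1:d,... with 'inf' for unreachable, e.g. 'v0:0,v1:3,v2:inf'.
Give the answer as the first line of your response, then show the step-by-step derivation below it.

v0:inf,v1:0,v2:29,v3:15,v4:inf,v5:inf

step 1: dist = v0:inf,v1:0,v2:inf,v3:15,v4:inf,v5:inf
step 2: dist = v0:inf,v1:0,v2:29,v3:15,v4:inf,v5:inf
step 3: dist = v0:inf,v1:0,v2:29,v3:15,v4:inf,v5:inf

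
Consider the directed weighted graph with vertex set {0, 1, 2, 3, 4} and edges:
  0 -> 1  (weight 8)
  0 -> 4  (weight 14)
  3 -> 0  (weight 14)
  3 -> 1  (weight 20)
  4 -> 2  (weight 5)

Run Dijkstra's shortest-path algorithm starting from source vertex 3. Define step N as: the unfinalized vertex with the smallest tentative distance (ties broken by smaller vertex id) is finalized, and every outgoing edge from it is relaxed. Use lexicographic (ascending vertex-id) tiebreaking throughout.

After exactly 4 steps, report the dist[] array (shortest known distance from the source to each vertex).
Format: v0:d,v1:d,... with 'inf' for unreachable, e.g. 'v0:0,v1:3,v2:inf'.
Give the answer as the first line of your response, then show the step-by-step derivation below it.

v0:14,v1:20,v2:33,v3:0,v4:28

step 1: dist = v0:14,v1:20,v2:inf,v3:0,v4:inf
step 2: dist = v0:14,v1:20,v2:inf,v3:0,v4:28
step 3: dist = v0:14,v1:20,v2:inf,v3:0,v4:28
step 4: dist = v0:14,v1:20,v2:33,v3:0,v4:28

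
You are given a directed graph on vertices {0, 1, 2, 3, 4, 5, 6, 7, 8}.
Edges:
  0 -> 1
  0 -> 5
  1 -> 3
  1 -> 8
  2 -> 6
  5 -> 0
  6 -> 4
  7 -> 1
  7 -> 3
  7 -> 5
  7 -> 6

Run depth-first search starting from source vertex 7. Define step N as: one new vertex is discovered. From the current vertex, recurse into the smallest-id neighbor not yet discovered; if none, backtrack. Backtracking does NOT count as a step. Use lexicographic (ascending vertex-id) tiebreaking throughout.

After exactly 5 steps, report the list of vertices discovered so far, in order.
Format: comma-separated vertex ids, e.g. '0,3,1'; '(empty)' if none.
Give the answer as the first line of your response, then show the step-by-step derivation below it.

7,1,3,8,5

step 1: discover 7; path=7; order=7
step 2: discover 1; path=7>1; order=7,1
step 3: discover 3; path=7>1>3; order=7,1,3
step 4: discover 8; path=7>1>8; order=7,1,3,8
step 5: discover 5; path=7>5; order=7,1,3,8,5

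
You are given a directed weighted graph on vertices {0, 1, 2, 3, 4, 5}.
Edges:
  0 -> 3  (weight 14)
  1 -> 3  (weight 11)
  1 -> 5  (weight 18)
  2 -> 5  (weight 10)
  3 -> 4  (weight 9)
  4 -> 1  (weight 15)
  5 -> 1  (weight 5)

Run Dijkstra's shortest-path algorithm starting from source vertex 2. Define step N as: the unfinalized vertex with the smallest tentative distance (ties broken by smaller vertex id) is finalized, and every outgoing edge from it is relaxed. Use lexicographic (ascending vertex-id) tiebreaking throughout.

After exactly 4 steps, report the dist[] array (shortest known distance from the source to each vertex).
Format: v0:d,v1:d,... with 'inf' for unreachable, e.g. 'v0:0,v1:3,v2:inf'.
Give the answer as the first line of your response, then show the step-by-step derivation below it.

v0:inf,v1:15,v2:0,v3:26,v4:35,v5:10

step 1: dist = v0:inf,v1:inf,v2:0,v3:inf,v4:inf,v5:10
step 2: dist = v0:inf,v1:15,v2:0,v3:inf,v4:inf,v5:10
step 3: dist = v0:inf,v1:15,v2:0,v3:26,v4:inf,v5:10
step 4: dist = v0:inf,v1:15,v2:0,v3:26,v4:35,v5:10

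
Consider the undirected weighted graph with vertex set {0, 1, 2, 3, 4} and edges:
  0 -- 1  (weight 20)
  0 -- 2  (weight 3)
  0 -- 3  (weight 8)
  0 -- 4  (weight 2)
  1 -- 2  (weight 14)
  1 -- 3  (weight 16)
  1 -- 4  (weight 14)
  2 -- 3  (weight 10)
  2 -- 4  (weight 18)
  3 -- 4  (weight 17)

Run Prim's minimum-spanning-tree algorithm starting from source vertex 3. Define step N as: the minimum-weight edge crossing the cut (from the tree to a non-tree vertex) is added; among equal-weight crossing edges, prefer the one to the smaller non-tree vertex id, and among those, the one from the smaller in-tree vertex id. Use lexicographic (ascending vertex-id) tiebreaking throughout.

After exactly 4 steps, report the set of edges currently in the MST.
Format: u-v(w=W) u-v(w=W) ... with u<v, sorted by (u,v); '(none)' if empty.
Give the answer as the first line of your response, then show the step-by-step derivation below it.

0-2(w=3) 0-3(w=8) 0-4(w=2) 1-2(w=14)

step 1: add edge 0-3 (w=8); MST = {0-3(w=8)}
step 2: add edge 0-4 (w=2); MST = {0-3(w=8) 0-4(w=2)}
step 3: add edge 0-2 (w=3); MST = {0-2(w=3) 0-3(w=8) 0-4(w=2)}
step 4: add edge 1-2 (w=14); MST = {0-2(w=3) 0-3(w=8) 0-4(w=2) 1-2(w=14)}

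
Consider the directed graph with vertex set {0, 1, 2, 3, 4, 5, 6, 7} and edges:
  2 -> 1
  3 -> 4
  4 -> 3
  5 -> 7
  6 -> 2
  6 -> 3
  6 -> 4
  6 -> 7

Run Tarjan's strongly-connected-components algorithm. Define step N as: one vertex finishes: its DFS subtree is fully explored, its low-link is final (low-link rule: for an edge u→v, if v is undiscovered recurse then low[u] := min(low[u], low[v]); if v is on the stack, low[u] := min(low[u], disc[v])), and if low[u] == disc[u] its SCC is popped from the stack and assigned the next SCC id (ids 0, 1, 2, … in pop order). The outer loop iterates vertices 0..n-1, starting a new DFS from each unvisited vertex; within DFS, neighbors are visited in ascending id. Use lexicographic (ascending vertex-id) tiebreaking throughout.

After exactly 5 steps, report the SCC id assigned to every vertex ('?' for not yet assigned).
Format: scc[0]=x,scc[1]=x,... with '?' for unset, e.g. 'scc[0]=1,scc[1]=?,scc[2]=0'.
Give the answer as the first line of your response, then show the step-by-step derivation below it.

scc[0]=0,scc[1]=1,scc[2]=2,scc[3]=3,scc[4]=3,scc[5]=?,scc[6]=?,scc[7]=?

step 1: low=(low[0]=0,low[1]=?,low[2]=?,low[3]=?,low[4]=?,low[5]=?,low[6]=?,low[7]=?); scc=(scc[0]=0,scc[1]=?,scc[2]=?,scc[3]=?,scc[4]=?,scc[5]=?,scc[6]=?,scc[7]=?)
step 2: low=(low[0]=0,low[1]=1,low[2]=?,low[3]=?,low[4]=?,low[5]=?,low[6]=?,low[7]=?); scc=(scc[0]=0,scc[1]=1,scc[2]=?,scc[3]=?,scc[4]=?,scc[5]=?,scc[6]=?,scc[7]=?)
step 3: low=(low[0]=0,low[1]=1,low[2]=2,low[3]=?,low[4]=?,low[5]=?,low[6]=?,low[7]=?); scc=(scc[0]=0,scc[1]=1,scc[2]=2,scc[3]=?,scc[4]=?,scc[5]=?,scc[6]=?,scc[7]=?)
step 4: low=(low[0]=0,low[1]=1,low[2]=2,low[3]=3,low[4]=3,low[5]=?,low[6]=?,low[7]=?); scc=(scc[0]=0,scc[1]=1,scc[2]=2,scc[3]=?,scc[4]=?,scc[5]=?,scc[6]=?,scc[7]=?)
step 5: low=(low[0]=0,low[1]=1,low[2]=2,low[3]=3,low[4]=3,low[5]=?,low[6]=?,low[7]=?); scc=(scc[0]=0,scc[1]=1,scc[2]=2,scc[3]=3,scc[4]=3,scc[5]=?,scc[6]=?,scc[7]=?)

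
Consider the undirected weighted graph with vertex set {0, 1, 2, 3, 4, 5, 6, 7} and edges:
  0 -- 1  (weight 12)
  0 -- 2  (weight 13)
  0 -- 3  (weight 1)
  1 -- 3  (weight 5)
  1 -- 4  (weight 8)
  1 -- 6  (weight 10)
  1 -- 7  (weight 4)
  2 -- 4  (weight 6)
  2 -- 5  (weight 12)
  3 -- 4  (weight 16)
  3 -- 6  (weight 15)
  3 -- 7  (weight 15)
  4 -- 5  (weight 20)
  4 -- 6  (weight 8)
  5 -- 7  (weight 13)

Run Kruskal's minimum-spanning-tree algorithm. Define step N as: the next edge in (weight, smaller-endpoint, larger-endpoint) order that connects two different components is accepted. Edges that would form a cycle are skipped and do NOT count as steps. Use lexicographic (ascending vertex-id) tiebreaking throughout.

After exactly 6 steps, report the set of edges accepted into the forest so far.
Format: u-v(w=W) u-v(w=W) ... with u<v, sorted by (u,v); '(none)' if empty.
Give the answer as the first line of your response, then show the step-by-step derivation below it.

0-3(w=1) 1-3(w=5) 1-4(w=8) 1-7(w=4) 2-4(w=6) 4-6(w=8)

step 1: add edge 0-3 (w=1); MST = {0-3(w=1)}
step 2: add edge 1-7 (w=4); MST = {0-3(w=1) 1-7(w=4)}
step 3: add edge 1-3 (w=5); MST = {0-3(w=1) 1-3(w=5) 1-7(w=4)}
step 4: add edge 2-4 (w=6); MST = {0-3(w=1) 1-3(w=5) 1-7(w=4) 2-4(w=6)}
step 5: add edge 1-4 (w=8); MST = {0-3(w=1) 1-3(w=5) 1-4(w=8) 1-7(w=4) 2-4(w=6)}
step 6: add edge 4-6 (w=8); MST = {0-3(w=1) 1-3(w=5) 1-4(w=8) 1-7(w=4) 2-4(w=6) 4-6(w=8)}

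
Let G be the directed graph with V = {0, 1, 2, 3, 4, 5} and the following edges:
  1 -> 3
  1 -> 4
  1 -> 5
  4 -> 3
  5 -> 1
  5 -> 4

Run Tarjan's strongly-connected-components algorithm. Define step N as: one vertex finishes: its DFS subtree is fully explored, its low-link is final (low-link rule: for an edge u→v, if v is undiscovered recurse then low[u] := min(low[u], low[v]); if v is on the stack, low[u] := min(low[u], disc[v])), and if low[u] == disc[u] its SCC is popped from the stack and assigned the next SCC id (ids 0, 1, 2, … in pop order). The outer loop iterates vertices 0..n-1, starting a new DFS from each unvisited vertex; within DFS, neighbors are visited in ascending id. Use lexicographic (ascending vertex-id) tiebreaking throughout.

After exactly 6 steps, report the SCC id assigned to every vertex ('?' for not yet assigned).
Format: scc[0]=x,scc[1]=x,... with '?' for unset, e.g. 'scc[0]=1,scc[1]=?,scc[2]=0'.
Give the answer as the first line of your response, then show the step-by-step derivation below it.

scc[0]=0,scc[1]=3,scc[2]=4,scc[3]=1,scc[4]=2,scc[5]=3

step 1: low=(low[0]=0,low[1]=?,low[2]=?,low[3]=?,low[4]=?,low[5]=?); scc=(scc[0]=0,scc[1]=?,scc[2]=?,scc[3]=?,scc[4]=?,scc[5]=?)
step 2: low=(low[0]=0,low[1]=1,low[2]=?,low[3]=2,low[4]=?,low[5]=?); scc=(scc[0]=0,scc[1]=?,scc[2]=?,scc[3]=1,scc[4]=?,scc[5]=?)
step 3: low=(low[0]=0,low[1]=1,low[2]=?,low[3]=2,low[4]=3,low[5]=?); scc=(scc[0]=0,scc[1]=?,scc[2]=?,scc[3]=1,scc[4]=2,scc[5]=?)
step 4: low=(low[0]=0,low[1]=1,low[2]=?,low[3]=2,low[4]=3,low[5]=1); scc=(scc[0]=0,scc[1]=?,scc[2]=?,scc[3]=1,scc[4]=2,scc[5]=?)
step 5: low=(low[0]=0,low[1]=1,low[2]=?,low[3]=2,low[4]=3,low[5]=1); scc=(scc[0]=0,scc[1]=3,scc[2]=?,scc[3]=1,scc[4]=2,scc[5]=3)
step 6: low=(low[0]=0,low[1]=1,low[2]=5,low[3]=2,low[4]=3,low[5]=1); scc=(scc[0]=0,scc[1]=3,scc[2]=4,scc[3]=1,scc[4]=2,scc[5]=3)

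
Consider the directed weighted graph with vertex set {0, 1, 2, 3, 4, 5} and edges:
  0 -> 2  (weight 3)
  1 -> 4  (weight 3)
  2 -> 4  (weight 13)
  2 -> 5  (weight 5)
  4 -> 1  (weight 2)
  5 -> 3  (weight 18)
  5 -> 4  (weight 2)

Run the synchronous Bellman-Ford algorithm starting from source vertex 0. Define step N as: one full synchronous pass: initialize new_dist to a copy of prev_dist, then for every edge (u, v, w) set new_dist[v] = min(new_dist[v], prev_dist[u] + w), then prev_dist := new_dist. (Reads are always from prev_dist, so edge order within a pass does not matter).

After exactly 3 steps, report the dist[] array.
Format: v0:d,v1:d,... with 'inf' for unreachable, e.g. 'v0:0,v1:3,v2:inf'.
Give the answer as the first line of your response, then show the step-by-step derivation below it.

v0:0,v1:18,v2:3,v3:26,v4:10,v5:8

step 1: dist = v0:0,v1:inf,v2:3,v3:inf,v4:inf,v5:inf
step 2: dist = v0:0,v1:inf,v2:3,v3:inf,v4:16,v5:8
step 3: dist = v0:0,v1:18,v2:3,v3:26,v4:10,v5:8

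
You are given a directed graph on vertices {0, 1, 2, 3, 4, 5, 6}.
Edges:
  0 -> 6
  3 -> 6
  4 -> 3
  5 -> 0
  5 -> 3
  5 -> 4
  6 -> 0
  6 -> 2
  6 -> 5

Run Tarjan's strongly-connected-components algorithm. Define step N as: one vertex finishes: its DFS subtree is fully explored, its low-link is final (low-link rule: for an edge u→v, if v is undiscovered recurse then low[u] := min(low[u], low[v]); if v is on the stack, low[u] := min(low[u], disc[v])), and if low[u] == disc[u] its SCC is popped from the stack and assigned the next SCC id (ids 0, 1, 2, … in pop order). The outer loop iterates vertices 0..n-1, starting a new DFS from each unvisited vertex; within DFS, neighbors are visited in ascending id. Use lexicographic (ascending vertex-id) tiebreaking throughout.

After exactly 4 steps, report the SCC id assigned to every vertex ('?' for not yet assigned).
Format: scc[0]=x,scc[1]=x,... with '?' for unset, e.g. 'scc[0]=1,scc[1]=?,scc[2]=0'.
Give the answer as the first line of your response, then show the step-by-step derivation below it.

scc[0]=?,scc[1]=?,scc[2]=0,scc[3]=?,scc[4]=?,scc[5]=?,scc[6]=?

step 1: low=(low[0]=0,low[1]=?,low[2]=2,low[3]=?,low[4]=?,low[5]=?,low[6]=0); scc=(scc[0]=?,scc[1]=?,scc[2]=0,scc[3]=?,scc[4]=?,scc[5]=?,scc[6]=?)
step 2: low=(low[0]=0,low[1]=?,low[2]=2,low[3]=1,low[4]=?,low[5]=0,low[6]=0); scc=(scc[0]=?,scc[1]=?,scc[2]=0,scc[3]=?,scc[4]=?,scc[5]=?,scc[6]=?)
step 3: low=(low[0]=0,low[1]=?,low[2]=2,low[3]=1,low[4]=4,low[5]=0,low[6]=0); scc=(scc[0]=?,scc[1]=?,scc[2]=0,scc[3]=?,scc[4]=?,scc[5]=?,scc[6]=?)
step 4: low=(low[0]=0,low[1]=?,low[2]=2,low[3]=1,low[4]=4,low[5]=0,low[6]=0); scc=(scc[0]=?,scc[1]=?,scc[2]=0,scc[3]=?,scc[4]=?,scc[5]=?,scc[6]=?)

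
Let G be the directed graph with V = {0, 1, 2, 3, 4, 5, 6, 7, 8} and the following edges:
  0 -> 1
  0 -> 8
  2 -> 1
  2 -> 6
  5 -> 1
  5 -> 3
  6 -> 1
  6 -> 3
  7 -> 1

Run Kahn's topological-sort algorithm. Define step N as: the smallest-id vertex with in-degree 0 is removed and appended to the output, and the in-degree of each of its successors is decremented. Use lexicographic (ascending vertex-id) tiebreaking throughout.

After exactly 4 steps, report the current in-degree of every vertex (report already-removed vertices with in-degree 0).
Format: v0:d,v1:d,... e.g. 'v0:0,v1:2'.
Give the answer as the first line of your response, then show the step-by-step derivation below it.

v0:0,v1:2,v2:0,v3:1,v4:0,v5:0,v6:0,v7:0,v8:0

step 1: output 0; order=[0]; indeg=(0,4,0,2,0,0,1,0,0)
step 2: output 2; order=[0,2]; indeg=(0,3,0,2,0,0,0,0,0)
step 3: output 4; order=[0,2,4]; indeg=(0,3,0,2,0,0,0,0,0)
step 4: output 5; order=[0,2,4,5]; indeg=(0,2,0,1,0,0,0,0,0)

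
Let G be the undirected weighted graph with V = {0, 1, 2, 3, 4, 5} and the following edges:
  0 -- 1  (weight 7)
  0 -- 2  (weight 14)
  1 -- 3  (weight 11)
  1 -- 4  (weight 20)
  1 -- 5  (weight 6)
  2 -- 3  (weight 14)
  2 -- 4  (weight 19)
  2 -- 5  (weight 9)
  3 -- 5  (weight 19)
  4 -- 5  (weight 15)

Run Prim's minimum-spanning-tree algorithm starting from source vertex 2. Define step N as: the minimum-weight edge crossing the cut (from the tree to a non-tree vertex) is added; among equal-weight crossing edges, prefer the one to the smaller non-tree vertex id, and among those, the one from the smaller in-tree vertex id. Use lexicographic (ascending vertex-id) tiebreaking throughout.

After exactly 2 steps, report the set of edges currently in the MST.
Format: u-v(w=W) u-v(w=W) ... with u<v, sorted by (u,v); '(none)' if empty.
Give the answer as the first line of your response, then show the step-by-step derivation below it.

1-5(w=6) 2-5(w=9)

step 1: add edge 2-5 (w=9); MST = {2-5(w=9)}
step 2: add edge 1-5 (w=6); MST = {1-5(w=6) 2-5(w=9)}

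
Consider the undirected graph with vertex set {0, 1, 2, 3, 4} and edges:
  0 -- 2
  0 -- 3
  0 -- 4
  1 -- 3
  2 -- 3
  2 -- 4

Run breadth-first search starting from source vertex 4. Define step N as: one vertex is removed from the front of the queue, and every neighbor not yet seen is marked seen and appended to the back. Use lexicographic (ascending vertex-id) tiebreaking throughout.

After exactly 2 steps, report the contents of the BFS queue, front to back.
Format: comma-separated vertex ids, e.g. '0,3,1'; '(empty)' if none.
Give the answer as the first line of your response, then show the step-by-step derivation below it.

2,3

step 1: dequeue 4; queue=[0,2]; order=4
step 2: dequeue 0; queue=[2,3]; order=4,0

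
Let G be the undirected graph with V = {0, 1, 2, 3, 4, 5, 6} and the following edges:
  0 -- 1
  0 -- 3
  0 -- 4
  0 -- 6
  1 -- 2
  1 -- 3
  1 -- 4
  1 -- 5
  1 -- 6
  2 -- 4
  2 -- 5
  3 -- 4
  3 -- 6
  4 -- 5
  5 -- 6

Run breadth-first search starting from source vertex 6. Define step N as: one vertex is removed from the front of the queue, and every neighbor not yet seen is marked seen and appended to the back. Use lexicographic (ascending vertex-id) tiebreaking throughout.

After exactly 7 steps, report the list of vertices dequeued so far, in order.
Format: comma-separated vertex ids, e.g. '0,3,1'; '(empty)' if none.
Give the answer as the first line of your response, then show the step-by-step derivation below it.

6,0,1,3,5,4,2

step 1: dequeue 6; queue=[0,1,3,5]; order=6
step 2: dequeue 0; queue=[1,3,5,4]; order=6,0
step 3: dequeue 1; queue=[3,5,4,2]; order=6,0,1
step 4: dequeue 3; queue=[5,4,2]; order=6,0,1,3
step 5: dequeue 5; queue=[4,2]; order=6,0,1,3,5
step 6: dequeue 4; queue=[2]; order=6,0,1,3,5,4
step 7: dequeue 2; queue=[(empty)]; order=6,0,1,3,5,4,2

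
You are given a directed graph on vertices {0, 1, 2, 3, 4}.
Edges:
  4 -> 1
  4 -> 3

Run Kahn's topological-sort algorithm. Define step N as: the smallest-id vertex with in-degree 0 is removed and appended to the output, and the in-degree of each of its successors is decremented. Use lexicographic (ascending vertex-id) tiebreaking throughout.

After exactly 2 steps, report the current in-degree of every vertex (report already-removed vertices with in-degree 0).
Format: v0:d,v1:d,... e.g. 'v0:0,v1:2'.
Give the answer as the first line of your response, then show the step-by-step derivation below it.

v0:0,v1:1,v2:0,v3:1,v4:0

step 1: output 0; order=[0]; indeg=(0,1,0,1,0)
step 2: output 2; order=[0,2]; indeg=(0,1,0,1,0)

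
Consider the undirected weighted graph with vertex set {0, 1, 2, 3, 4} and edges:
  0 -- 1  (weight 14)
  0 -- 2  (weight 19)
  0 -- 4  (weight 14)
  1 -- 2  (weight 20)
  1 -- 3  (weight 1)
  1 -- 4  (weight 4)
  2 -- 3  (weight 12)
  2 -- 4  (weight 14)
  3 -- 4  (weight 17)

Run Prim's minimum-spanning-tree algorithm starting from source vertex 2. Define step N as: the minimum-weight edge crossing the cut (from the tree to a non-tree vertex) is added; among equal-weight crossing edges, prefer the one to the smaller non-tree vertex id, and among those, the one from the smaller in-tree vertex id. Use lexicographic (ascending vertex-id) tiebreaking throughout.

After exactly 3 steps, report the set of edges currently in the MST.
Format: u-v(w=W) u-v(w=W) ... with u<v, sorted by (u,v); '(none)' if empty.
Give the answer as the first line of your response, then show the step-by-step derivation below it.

1-3(w=1) 1-4(w=4) 2-3(w=12)

step 1: add edge 2-3 (w=12); MST = {2-3(w=12)}
step 2: add edge 1-3 (w=1); MST = {1-3(w=1) 2-3(w=12)}
step 3: add edge 1-4 (w=4); MST = {1-3(w=1) 1-4(w=4) 2-3(w=12)}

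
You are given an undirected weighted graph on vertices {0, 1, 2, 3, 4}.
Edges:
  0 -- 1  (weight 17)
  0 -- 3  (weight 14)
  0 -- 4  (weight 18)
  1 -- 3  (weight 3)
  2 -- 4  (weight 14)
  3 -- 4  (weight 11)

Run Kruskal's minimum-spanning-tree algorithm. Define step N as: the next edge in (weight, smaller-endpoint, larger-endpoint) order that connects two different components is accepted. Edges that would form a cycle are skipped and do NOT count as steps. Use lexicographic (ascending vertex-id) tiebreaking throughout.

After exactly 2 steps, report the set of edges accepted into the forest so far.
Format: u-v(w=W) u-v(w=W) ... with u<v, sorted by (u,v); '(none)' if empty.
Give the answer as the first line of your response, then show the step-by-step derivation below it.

1-3(w=3) 3-4(w=11)

step 1: add edge 1-3 (w=3); MST = {1-3(w=3)}
step 2: add edge 3-4 (w=11); MST = {1-3(w=3) 3-4(w=11)}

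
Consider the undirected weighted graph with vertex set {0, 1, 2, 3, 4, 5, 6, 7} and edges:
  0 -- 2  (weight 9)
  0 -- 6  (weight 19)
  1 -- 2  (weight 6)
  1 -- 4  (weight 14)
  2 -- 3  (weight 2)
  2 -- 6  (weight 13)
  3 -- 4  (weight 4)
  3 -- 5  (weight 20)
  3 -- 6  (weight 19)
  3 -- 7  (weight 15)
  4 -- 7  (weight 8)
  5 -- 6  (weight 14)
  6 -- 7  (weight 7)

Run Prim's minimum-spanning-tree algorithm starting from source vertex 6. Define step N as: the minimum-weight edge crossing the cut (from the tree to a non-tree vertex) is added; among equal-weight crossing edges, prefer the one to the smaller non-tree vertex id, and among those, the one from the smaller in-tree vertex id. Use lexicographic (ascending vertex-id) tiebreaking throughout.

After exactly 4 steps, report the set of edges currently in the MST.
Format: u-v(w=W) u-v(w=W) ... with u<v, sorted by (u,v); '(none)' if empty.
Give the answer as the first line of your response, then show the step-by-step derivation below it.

2-3(w=2) 3-4(w=4) 4-7(w=8) 6-7(w=7)

step 1: add edge 6-7 (w=7); MST = {6-7(w=7)}
step 2: add edge 4-7 (w=8); MST = {4-7(w=8) 6-7(w=7)}
step 3: add edge 3-4 (w=4); MST = {3-4(w=4) 4-7(w=8) 6-7(w=7)}
step 4: add edge 2-3 (w=2); MST = {2-3(w=2) 3-4(w=4) 4-7(w=8) 6-7(w=7)}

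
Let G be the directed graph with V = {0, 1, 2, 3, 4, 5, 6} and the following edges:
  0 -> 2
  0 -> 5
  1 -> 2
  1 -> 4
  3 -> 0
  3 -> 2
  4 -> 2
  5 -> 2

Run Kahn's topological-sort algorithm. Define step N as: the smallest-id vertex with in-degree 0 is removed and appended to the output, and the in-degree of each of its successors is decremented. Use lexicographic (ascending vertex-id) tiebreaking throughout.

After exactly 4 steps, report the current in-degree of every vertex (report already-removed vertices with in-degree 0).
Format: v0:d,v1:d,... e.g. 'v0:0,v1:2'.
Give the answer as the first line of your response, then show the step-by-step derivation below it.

v0:0,v1:0,v2:1,v3:0,v4:0,v5:0,v6:0

step 1: output 1; order=[1]; indeg=(1,0,4,0,0,1,0)
step 2: output 3; order=[1,3]; indeg=(0,0,3,0,0,1,0)
step 3: output 0; order=[1,3,0]; indeg=(0,0,2,0,0,0,0)
step 4: output 4; order=[1,3,0,4]; indeg=(0,0,1,0,0,0,0)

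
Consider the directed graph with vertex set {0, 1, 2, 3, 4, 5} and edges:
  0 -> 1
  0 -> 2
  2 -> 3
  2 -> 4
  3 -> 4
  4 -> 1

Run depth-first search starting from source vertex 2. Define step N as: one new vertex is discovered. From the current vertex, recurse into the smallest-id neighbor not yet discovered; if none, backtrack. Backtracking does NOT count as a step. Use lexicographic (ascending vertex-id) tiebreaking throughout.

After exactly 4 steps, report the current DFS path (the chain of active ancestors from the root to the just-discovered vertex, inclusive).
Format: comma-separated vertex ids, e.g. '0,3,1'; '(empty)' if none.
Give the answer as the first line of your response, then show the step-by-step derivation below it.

2,3,4,1

step 1: discover 2; path=2; order=2
step 2: discover 3; path=2>3; order=2,3
step 3: discover 4; path=2>3>4; order=2,3,4
step 4: discover 1; path=2>3>4>1; order=2,3,4,1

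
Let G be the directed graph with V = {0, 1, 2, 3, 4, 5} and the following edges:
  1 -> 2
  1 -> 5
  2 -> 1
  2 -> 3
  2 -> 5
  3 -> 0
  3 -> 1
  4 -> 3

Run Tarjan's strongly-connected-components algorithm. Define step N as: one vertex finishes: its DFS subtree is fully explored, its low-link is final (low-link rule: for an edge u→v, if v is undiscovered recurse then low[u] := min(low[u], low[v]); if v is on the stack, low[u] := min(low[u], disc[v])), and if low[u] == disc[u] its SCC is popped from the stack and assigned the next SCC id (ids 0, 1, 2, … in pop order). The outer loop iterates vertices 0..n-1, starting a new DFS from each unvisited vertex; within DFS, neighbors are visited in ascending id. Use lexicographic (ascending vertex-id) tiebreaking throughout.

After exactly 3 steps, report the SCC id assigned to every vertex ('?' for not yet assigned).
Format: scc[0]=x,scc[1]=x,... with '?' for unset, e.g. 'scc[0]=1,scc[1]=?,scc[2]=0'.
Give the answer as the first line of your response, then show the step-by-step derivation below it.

scc[0]=0,scc[1]=?,scc[2]=?,scc[3]=?,scc[4]=?,scc[5]=1

step 1: low=(low[0]=0,low[1]=?,low[2]=?,low[3]=?,low[4]=?,low[5]=?); scc=(scc[0]=0,scc[1]=?,scc[2]=?,scc[3]=?,scc[4]=?,scc[5]=?)
step 2: low=(low[0]=0,low[1]=1,low[2]=1,low[3]=1,low[4]=?,low[5]=?); scc=(scc[0]=0,scc[1]=?,scc[2]=?,scc[3]=?,scc[4]=?,scc[5]=?)
step 3: low=(low[0]=0,low[1]=1,low[2]=1,low[3]=1,low[4]=?,low[5]=4); scc=(scc[0]=0,scc[1]=?,scc[2]=?,scc[3]=?,scc[4]=?,scc[5]=1)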